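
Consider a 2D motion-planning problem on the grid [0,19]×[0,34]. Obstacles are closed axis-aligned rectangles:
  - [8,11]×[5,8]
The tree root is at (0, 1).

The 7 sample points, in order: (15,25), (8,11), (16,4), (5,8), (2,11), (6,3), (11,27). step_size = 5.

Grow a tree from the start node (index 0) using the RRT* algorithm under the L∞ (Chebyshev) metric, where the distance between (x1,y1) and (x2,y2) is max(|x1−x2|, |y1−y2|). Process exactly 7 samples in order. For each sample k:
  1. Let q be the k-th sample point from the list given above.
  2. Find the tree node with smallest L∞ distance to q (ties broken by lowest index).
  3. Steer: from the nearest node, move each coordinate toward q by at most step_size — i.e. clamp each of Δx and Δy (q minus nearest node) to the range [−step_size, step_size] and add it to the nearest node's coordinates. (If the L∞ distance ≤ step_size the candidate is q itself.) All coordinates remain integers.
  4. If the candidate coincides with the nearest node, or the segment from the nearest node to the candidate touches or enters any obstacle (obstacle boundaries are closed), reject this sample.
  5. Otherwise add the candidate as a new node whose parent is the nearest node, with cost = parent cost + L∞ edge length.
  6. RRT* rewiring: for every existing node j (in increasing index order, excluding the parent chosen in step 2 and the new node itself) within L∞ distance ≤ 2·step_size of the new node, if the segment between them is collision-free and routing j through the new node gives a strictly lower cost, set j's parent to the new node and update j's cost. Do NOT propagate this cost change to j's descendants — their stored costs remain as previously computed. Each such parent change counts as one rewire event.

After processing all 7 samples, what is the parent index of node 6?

Parent of node 6: 2

1. q=(15,25) nearest=0 d=24 new=(5,6) → add node 1 parent=0 cost=5
2. q=(8,11) nearest=1 d=5 new=(8,11) → add node 2 parent=1 cost=10
3. q=(16,4) nearest=2 d=8 new=(13,6) → blocked by [8,11]×[5,8], reject
4. q=(5,8) nearest=1 d=2 new=(5,8) → add node 3 parent=1 cost=7
5. q=(2,11) nearest=3 d=3 new=(2,11) → add node 4 parent=3 cost=10
6. q=(6,3) nearest=1 d=3 new=(6,3) → add node 5 parent=1 cost=8
7. q=(11,27) nearest=2 d=16 new=(11,16) → add node 6 parent=2 cost=15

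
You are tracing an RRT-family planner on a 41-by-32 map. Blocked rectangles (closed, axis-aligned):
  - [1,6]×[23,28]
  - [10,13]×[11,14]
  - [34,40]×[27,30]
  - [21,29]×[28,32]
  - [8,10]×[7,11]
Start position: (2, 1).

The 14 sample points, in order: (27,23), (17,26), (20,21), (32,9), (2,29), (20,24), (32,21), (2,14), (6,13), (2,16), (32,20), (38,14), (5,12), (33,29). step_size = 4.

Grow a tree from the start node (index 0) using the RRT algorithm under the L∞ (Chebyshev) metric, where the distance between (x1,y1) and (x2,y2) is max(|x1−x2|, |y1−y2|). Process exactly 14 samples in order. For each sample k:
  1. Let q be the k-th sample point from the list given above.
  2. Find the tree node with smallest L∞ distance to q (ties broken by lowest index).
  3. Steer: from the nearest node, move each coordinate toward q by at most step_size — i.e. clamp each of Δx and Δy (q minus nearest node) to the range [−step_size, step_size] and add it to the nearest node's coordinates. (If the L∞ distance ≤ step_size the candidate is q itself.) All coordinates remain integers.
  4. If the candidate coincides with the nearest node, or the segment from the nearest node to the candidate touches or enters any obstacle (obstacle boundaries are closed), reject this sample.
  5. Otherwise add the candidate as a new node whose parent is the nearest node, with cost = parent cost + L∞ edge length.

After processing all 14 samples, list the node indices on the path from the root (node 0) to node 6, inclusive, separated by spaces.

Path: 0 1 2 3 6

1. q=(27,23) nearest=0 d=25 new=(6,5) → add node 1 parent=0 cost=4
2. q=(17,26) nearest=1 d=21 new=(10,9) → blocked by [8,10]×[7,11], reject
3. q=(20,21) nearest=1 d=16 new=(10,9) → blocked by [8,10]×[7,11], reject
4. q=(32,9) nearest=1 d=26 new=(10,9) → blocked by [8,10]×[7,11], reject
5. q=(2,29) nearest=1 d=24 new=(2,9) → add node 2 parent=1 cost=8
6. q=(20,24) nearest=2 d=18 new=(6,13) → add node 3 parent=2 cost=12
7. q=(32,21) nearest=1 d=26 new=(10,9) → blocked by [8,10]×[7,11], reject
8. q=(2,14) nearest=3 d=4 new=(2,14) → add node 4 parent=3 cost=16
9. q=(6,13) nearest=3 d=0 → coincident, reject
10. q=(2,16) nearest=4 d=2 new=(2,16) → add node 5 parent=4 cost=18
11. q=(32,20) nearest=1 d=26 new=(10,9) → blocked by [8,10]×[7,11], reject
12. q=(38,14) nearest=1 d=32 new=(10,9) → blocked by [8,10]×[7,11], reject
13. q=(5,12) nearest=3 d=1 new=(5,12) → add node 6 parent=3 cost=13
14. q=(33,29) nearest=1 d=27 new=(10,9) → blocked by [8,10]×[7,11], reject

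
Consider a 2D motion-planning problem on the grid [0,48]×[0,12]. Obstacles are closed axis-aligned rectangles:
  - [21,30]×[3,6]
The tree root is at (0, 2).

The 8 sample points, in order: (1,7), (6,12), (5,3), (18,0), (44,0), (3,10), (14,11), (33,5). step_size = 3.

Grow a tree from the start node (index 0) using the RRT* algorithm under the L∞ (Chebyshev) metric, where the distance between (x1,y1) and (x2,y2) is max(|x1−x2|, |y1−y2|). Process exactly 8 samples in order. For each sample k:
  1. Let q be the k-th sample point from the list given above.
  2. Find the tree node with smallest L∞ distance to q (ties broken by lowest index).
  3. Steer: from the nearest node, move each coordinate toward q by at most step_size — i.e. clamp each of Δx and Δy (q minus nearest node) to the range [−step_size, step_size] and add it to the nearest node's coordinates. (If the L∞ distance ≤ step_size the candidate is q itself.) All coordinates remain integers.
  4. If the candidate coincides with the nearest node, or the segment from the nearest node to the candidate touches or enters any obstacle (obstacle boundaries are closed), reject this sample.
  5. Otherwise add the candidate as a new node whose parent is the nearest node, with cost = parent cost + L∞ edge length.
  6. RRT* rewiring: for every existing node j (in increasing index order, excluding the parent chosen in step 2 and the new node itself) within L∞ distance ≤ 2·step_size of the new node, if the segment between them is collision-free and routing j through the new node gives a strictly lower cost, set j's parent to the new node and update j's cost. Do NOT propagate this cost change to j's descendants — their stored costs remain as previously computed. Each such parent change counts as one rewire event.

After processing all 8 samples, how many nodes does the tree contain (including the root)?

Node count: 9

1. q=(1,7) nearest=0 d=5 new=(1,5) → add node 1 parent=0 cost=3
2. q=(6,12) nearest=1 d=7 new=(4,8) → add node 2 parent=1 cost=6
3. q=(5,3) nearest=1 d=4 new=(4,3) → add node 3 parent=1 cost=6
4. q=(18,0) nearest=2 d=14 new=(7,5) → add node 4 parent=2 cost=9
5. q=(44,0) nearest=4 d=37 new=(10,2) → add node 5 parent=4 cost=12
6. q=(3,10) nearest=2 d=2 new=(3,10) → add node 6 parent=2 cost=8
7. q=(14,11) nearest=4 d=7 new=(10,8) → add node 7 parent=4 cost=12
8. q=(33,5) nearest=5 d=23 new=(13,5) → add node 8 parent=5 cost=15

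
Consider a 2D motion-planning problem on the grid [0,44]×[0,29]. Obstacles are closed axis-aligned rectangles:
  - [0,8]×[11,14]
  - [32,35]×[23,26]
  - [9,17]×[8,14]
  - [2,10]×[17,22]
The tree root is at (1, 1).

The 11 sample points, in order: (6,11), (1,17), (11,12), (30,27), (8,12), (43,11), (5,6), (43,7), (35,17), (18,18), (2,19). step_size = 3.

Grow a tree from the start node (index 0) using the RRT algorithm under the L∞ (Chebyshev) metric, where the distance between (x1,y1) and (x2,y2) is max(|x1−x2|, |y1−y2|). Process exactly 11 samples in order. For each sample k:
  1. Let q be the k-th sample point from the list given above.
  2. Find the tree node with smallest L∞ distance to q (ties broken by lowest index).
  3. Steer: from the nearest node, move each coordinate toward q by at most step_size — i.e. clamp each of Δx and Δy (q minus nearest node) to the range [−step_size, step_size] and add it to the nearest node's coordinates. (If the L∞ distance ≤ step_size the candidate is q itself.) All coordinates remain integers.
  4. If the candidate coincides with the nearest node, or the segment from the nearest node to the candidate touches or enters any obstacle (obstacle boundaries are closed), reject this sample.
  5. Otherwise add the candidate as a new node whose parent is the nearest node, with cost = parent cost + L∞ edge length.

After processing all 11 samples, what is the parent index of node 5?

1. q=(6,11) nearest=0 d=10 new=(4,4) → add node 1 parent=0 cost=3
2. q=(1,17) nearest=1 d=13 new=(1,7) → add node 2 parent=1 cost=6
3. q=(11,12) nearest=1 d=8 new=(7,7) → add node 3 parent=1 cost=6
4. q=(30,27) nearest=3 d=23 new=(10,10) → blocked by [9,17]×[8,14], reject
5. q=(8,12) nearest=3 d=5 new=(8,10) → add node 4 parent=3 cost=9
6. q=(43,11) nearest=4 d=35 new=(11,11) → blocked by [9,17]×[8,14], reject
7. q=(5,6) nearest=1 d=2 new=(5,6) → add node 5 parent=1 cost=5
8. q=(43,7) nearest=4 d=35 new=(11,7) → blocked by [9,17]×[8,14], reject
9. q=(35,17) nearest=4 d=27 new=(11,13) → blocked by [9,17]×[8,14], reject
10. q=(18,18) nearest=4 d=10 new=(11,13) → blocked by [9,17]×[8,14], reject
11. q=(2,19) nearest=4 d=9 new=(5,13) → blocked by [0,8]×[11,14], reject

Parent of node 5: 1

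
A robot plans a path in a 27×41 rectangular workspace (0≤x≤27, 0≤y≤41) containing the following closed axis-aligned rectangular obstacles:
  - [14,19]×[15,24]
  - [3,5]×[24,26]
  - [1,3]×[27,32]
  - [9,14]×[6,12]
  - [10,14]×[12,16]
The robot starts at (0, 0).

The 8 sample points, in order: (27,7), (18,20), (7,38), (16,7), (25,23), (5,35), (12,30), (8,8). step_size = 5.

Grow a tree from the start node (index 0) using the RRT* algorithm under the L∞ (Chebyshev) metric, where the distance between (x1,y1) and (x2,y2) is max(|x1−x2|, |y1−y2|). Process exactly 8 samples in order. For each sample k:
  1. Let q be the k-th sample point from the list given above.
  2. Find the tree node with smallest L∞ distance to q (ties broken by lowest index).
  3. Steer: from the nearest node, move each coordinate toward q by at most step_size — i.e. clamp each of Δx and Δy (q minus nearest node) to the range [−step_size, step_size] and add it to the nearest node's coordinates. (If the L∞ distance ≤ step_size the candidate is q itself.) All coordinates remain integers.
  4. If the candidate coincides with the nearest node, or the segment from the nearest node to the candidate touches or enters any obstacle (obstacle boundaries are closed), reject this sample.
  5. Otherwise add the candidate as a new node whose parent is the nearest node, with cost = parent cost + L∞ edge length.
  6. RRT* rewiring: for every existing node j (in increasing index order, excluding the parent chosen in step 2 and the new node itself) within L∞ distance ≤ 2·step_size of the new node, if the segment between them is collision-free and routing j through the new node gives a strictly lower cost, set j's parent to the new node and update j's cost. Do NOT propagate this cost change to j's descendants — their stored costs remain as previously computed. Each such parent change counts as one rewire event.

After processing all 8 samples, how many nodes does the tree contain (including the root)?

1. q=(27,7) nearest=0 d=27 new=(5,5) → add node 1 parent=0 cost=5
2. q=(18,20) nearest=1 d=15 new=(10,10) → blocked by [9,14]×[6,12], reject
3. q=(7,38) nearest=1 d=33 new=(7,10) → add node 2 parent=1 cost=10
4. q=(16,7) nearest=2 d=9 new=(12,7) → blocked by [9,14]×[6,12], reject
5. q=(25,23) nearest=2 d=18 new=(12,15) → blocked by [9,14]×[6,12], reject
6. q=(5,35) nearest=2 d=25 new=(5,15) → add node 3 parent=2 cost=15
7. q=(12,30) nearest=3 d=15 new=(10,20) → add node 4 parent=3 cost=20
8. q=(8,8) nearest=2 d=2 new=(8,8) → add node 5 parent=2 cost=12

Node count: 6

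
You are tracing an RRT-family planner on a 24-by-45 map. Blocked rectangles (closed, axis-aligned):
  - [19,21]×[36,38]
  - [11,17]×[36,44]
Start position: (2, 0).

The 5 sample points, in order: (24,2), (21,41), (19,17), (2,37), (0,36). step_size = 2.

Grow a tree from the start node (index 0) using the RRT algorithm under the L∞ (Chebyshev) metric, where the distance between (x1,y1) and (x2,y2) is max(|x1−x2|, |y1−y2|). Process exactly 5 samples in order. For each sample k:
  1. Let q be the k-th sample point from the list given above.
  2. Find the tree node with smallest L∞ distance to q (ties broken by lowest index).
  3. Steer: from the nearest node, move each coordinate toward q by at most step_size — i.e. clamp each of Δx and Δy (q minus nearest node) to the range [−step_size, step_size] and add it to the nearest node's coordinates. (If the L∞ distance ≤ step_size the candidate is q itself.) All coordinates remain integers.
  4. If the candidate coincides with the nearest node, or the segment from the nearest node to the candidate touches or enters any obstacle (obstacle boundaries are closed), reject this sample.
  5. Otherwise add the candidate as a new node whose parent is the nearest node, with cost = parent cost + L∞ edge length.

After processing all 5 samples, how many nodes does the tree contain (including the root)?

Node count: 6

1. q=(24,2) nearest=0 d=22 new=(4,2) → add node 1 parent=0 cost=2
2. q=(21,41) nearest=1 d=39 new=(6,4) → add node 2 parent=1 cost=4
3. q=(19,17) nearest=2 d=13 new=(8,6) → add node 3 parent=2 cost=6
4. q=(2,37) nearest=3 d=31 new=(6,8) → add node 4 parent=3 cost=8
5. q=(0,36) nearest=4 d=28 new=(4,10) → add node 5 parent=4 cost=10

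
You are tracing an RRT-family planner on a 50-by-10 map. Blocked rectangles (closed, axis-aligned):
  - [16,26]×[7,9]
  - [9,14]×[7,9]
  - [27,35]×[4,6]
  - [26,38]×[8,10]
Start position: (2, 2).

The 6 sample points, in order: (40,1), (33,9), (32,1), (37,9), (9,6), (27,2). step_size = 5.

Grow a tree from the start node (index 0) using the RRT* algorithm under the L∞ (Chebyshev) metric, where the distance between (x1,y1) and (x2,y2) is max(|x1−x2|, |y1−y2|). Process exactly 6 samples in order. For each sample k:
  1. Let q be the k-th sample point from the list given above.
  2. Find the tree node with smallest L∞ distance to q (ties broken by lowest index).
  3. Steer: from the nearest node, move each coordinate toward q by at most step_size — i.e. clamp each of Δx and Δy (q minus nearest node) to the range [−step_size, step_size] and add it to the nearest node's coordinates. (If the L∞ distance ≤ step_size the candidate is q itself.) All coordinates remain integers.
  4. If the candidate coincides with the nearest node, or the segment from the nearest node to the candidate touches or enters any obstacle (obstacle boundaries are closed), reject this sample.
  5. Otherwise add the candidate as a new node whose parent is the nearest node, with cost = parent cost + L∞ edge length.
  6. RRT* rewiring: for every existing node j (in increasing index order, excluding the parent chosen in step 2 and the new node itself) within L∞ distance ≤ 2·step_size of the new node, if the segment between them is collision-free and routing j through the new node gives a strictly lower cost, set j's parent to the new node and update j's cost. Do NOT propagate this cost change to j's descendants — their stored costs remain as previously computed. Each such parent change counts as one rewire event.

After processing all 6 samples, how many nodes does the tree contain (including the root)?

Node count: 7

1. q=(40,1) nearest=0 d=38 new=(7,1) → add node 1 parent=0 cost=5
2. q=(33,9) nearest=1 d=26 new=(12,6) → add node 2 parent=1 cost=10
3. q=(32,1) nearest=2 d=20 new=(17,1) → add node 3 parent=2 cost=15
4. q=(37,9) nearest=3 d=20 new=(22,6) → add node 4 parent=3 cost=20
5. q=(9,6) nearest=2 d=3 new=(9,6) → add node 5 parent=2 cost=13
6. q=(27,2) nearest=4 d=5 new=(27,2) → add node 6 parent=4 cost=25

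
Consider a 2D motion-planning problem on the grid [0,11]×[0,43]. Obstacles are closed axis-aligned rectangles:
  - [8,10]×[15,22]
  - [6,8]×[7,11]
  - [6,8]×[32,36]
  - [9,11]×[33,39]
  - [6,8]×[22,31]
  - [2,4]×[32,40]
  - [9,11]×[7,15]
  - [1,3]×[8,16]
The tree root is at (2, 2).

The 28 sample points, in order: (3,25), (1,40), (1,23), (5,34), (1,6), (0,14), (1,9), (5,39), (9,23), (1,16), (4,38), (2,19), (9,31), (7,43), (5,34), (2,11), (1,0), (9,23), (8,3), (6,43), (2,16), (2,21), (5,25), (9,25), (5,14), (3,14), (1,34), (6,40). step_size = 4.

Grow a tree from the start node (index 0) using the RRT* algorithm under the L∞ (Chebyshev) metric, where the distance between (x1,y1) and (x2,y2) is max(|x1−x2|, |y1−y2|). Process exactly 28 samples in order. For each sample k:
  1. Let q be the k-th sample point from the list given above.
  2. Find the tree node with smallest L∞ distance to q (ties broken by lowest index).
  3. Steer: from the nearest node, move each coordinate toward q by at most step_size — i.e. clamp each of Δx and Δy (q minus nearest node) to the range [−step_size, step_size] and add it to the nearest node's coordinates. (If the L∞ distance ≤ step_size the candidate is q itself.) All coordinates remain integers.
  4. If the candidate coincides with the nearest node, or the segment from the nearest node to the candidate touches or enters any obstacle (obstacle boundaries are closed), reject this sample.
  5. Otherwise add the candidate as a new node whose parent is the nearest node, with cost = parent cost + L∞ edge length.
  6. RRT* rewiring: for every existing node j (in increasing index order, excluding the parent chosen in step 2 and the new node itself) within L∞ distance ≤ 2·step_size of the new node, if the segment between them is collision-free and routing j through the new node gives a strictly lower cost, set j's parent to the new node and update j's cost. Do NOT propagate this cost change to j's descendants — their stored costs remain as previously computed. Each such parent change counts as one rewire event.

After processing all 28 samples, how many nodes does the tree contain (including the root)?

Node count: 13

1. q=(3,25) nearest=0 d=23 new=(3,6) → add node 1 parent=0 cost=4
2. q=(1,40) nearest=1 d=34 new=(1,10) → blocked by [1,3]×[8,16], reject
3. q=(1,23) nearest=1 d=17 new=(1,10) → blocked by [1,3]×[8,16], reject
4. q=(5,34) nearest=1 d=28 new=(5,10) → add node 2 parent=1 cost=8
5. q=(1,6) nearest=1 d=2 new=(1,6) → add node 3 parent=1 cost=6
6. q=(0,14) nearest=2 d=5 new=(1,14) → blocked by [1,3]×[8,16], reject
7. q=(1,9) nearest=1 d=3 new=(1,9) → blocked by [1,3]×[8,16], reject
8. q=(5,39) nearest=2 d=29 new=(5,14) → add node 4 parent=2 cost=12
9. q=(9,23) nearest=4 d=9 new=(9,18) → blocked by [8,10]×[15,22], reject
10. q=(1,16) nearest=4 d=4 new=(1,16) → blocked by [1,3]×[8,16], reject
11. q=(4,38) nearest=4 d=24 new=(4,18) → add node 5 parent=4 cost=16
12. q=(2,19) nearest=5 d=2 new=(2,19) → add node 6 parent=5 cost=18
13. q=(9,31) nearest=6 d=12 new=(6,23) → blocked by [6,8]×[22,31], reject
14. q=(7,43) nearest=6 d=24 new=(6,23) → blocked by [6,8]×[22,31], reject
15. q=(5,34) nearest=6 d=15 new=(5,23) → add node 7 parent=6 cost=22
16. q=(2,11) nearest=2 d=3 new=(2,11) → blocked by [1,3]×[8,16], reject
17. q=(1,0) nearest=0 d=2 new=(1,0) → add node 8 parent=0 cost=2
18. q=(9,23) nearest=7 d=4 new=(9,23) → blocked by [6,8]×[22,31], reject
19. q=(8,3) nearest=1 d=5 new=(7,3) → add node 9 parent=1 cost=8
20. q=(6,43) nearest=7 d=20 new=(6,27) → blocked by [6,8]×[22,31], reject
21. q=(2,16) nearest=5 d=2 new=(2,16) → blocked by [1,3]×[8,16], reject
22. q=(2,21) nearest=6 d=2 new=(2,21) → add node 10 parent=6 cost=20
23. q=(5,25) nearest=7 d=2 new=(5,25) → add node 11 parent=7 cost=24
24. q=(9,25) nearest=7 d=4 new=(9,25) → blocked by [6,8]×[22,31], reject
25. q=(5,14) nearest=4 d=0 → coincident, reject
26. q=(3,14) nearest=4 d=2 new=(3,14) → blocked by [1,3]×[8,16], reject
27. q=(1,34) nearest=11 d=9 new=(1,29) → add node 12 parent=11 cost=28
28. q=(6,40) nearest=12 d=11 new=(5,33) → blocked by [2,4]×[32,40], reject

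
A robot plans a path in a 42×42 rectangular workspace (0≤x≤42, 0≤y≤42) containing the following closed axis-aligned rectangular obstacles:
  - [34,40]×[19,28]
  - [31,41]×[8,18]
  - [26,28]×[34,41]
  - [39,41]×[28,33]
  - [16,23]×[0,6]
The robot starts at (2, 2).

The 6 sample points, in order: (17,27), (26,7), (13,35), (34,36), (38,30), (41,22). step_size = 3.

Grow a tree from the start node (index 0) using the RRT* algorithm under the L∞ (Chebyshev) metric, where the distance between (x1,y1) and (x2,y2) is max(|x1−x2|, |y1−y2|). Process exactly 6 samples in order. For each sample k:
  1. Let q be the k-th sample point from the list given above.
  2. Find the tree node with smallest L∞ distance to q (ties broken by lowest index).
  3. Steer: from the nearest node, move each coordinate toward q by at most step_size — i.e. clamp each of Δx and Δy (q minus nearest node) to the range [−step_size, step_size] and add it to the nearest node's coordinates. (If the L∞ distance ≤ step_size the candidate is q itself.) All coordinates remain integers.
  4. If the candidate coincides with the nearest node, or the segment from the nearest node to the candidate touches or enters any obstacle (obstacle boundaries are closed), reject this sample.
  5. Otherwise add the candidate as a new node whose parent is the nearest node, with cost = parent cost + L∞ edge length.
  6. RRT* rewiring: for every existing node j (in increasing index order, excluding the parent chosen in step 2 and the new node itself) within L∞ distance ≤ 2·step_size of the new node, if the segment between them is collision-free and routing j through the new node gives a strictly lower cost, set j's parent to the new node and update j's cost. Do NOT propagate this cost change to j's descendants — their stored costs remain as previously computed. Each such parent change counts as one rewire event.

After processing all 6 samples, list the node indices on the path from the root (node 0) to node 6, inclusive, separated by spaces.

Path: 0 1 2 3 4 5 6

1. q=(17,27) nearest=0 d=25 new=(5,5) → add node 1 parent=0 cost=3
2. q=(26,7) nearest=1 d=21 new=(8,7) → add node 2 parent=1 cost=6
3. q=(13,35) nearest=2 d=28 new=(11,10) → add node 3 parent=2 cost=9
4. q=(34,36) nearest=3 d=26 new=(14,13) → add node 4 parent=3 cost=12
5. q=(38,30) nearest=4 d=24 new=(17,16) → add node 5 parent=4 cost=15
6. q=(41,22) nearest=5 d=24 new=(20,19) → add node 6 parent=5 cost=18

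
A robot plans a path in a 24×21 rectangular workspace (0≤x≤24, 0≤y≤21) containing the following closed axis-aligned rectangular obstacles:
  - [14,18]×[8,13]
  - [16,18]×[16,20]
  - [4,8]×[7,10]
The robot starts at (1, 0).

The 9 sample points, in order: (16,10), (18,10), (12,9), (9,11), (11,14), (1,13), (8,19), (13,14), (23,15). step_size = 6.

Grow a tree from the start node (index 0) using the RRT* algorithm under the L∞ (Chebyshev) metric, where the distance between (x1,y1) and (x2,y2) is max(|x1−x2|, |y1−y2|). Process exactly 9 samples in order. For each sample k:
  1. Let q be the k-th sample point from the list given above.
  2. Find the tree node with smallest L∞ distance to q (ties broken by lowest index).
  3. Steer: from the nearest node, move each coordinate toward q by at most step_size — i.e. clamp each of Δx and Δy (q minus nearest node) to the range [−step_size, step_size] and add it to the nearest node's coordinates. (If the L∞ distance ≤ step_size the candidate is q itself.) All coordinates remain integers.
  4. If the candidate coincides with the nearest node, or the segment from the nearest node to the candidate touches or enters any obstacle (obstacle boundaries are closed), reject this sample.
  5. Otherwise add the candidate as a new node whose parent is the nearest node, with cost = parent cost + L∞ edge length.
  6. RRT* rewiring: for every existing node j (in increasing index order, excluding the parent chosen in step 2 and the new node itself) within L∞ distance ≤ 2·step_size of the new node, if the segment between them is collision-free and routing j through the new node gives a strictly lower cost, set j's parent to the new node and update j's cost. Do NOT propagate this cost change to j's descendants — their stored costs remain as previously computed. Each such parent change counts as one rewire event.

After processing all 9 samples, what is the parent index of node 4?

Parent of node 4: 3

1. q=(16,10) nearest=0 d=15 new=(7,6) → add node 1 parent=0 cost=6
2. q=(18,10) nearest=1 d=11 new=(13,10) → add node 2 parent=1 cost=12
3. q=(12,9) nearest=2 d=1 new=(12,9) → add node 3 parent=2 cost=13
4. q=(9,11) nearest=3 d=3 new=(9,11) → add node 4 parent=3 cost=16
5. q=(11,14) nearest=4 d=3 new=(11,14) → add node 5 parent=4 cost=19
6. q=(1,13) nearest=1 d=7 new=(1,12) → blocked by [4,8]×[7,10], reject
7. q=(8,19) nearest=5 d=5 new=(8,19) → add node 6 parent=5 cost=24
8. q=(13,14) nearest=5 d=2 new=(13,14) → add node 7 parent=5 cost=21
9. q=(23,15) nearest=2 d=10 new=(19,15) → blocked by [14,18]×[8,13], reject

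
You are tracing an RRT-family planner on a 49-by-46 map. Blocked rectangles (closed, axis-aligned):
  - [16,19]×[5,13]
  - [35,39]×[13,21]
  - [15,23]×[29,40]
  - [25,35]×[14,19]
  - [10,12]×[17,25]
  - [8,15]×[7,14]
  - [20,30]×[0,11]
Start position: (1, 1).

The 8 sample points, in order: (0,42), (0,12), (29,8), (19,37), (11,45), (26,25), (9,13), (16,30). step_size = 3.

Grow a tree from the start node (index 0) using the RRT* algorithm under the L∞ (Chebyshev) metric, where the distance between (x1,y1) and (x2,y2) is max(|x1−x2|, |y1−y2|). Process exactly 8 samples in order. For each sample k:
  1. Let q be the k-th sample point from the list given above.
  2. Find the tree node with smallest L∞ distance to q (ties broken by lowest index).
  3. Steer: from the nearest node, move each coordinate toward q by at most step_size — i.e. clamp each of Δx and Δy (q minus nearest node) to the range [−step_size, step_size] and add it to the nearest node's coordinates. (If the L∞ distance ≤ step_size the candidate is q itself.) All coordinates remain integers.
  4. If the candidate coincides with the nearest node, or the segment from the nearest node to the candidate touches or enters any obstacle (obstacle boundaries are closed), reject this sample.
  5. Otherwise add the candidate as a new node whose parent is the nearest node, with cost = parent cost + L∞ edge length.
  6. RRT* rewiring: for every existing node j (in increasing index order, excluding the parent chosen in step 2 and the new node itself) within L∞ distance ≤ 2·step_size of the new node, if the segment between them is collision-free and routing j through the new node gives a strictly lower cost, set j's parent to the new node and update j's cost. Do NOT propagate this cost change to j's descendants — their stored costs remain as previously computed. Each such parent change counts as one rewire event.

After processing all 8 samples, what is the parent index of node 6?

Parent of node 6: 5

1. q=(0,42) nearest=0 d=41 new=(0,4) → add node 1 parent=0 cost=3
2. q=(0,12) nearest=1 d=8 new=(0,7) → add node 2 parent=1 cost=6
3. q=(29,8) nearest=0 d=28 new=(4,4) → add node 3 parent=0 cost=3
4. q=(19,37) nearest=2 d=30 new=(3,10) → add node 4 parent=2 cost=9
5. q=(11,45) nearest=4 d=35 new=(6,13) → add node 5 parent=4 cost=12
6. q=(26,25) nearest=5 d=20 new=(9,16) → add node 6 parent=5 cost=15
7. q=(9,13) nearest=5 d=3 new=(9,13) → blocked by [8,15]×[7,14], reject
8. q=(16,30) nearest=6 d=14 new=(12,19) → blocked by [10,12]×[17,25], reject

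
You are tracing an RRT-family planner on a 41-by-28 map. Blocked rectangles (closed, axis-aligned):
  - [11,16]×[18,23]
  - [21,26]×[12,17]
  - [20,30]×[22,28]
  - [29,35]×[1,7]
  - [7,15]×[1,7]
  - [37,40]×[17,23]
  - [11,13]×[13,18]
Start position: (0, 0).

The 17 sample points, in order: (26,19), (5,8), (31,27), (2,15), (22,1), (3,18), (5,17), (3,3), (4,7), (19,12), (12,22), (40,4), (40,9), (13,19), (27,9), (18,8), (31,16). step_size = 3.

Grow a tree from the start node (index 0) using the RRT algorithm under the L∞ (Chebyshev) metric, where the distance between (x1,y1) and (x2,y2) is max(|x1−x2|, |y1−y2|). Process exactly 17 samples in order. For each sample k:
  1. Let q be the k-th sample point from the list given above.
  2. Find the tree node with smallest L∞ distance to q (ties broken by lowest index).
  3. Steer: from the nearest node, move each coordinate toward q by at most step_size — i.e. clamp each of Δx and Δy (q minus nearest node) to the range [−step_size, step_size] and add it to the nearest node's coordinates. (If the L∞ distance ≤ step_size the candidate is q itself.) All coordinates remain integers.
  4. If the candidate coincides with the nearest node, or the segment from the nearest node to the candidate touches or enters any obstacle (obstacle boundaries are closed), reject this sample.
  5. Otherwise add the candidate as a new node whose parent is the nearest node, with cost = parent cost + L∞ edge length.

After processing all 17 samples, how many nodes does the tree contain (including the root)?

Node count: 14

1. q=(26,19) nearest=0 d=26 new=(3,3) → add node 1 parent=0 cost=3
2. q=(5,8) nearest=1 d=5 new=(5,6) → add node 2 parent=1 cost=6
3. q=(31,27) nearest=2 d=26 new=(8,9) → add node 3 parent=2 cost=9
4. q=(2,15) nearest=3 d=6 new=(5,12) → add node 4 parent=3 cost=12
5. q=(22,1) nearest=3 d=14 new=(11,6) → blocked by [7,15]×[1,7], reject
6. q=(3,18) nearest=4 d=6 new=(3,15) → add node 5 parent=4 cost=15
7. q=(5,17) nearest=5 d=2 new=(5,17) → add node 6 parent=5 cost=17
8. q=(3,3) nearest=1 d=0 → coincident, reject
9. q=(4,7) nearest=2 d=1 new=(4,7) → add node 7 parent=2 cost=7
10. q=(19,12) nearest=3 d=11 new=(11,12) → add node 8 parent=3 cost=12
11. q=(12,22) nearest=6 d=7 new=(8,20) → add node 9 parent=6 cost=20
12. q=(40,4) nearest=8 d=29 new=(14,9) → add node 10 parent=8 cost=15
13. q=(40,9) nearest=10 d=26 new=(17,9) → add node 11 parent=10 cost=18
14. q=(13,19) nearest=9 d=5 new=(11,19) → blocked by [11,16]×[18,23], reject
15. q=(27,9) nearest=11 d=10 new=(20,9) → add node 12 parent=11 cost=21
16. q=(18,8) nearest=11 d=1 new=(18,8) → add node 13 parent=11 cost=19
17. q=(31,16) nearest=12 d=11 new=(23,12) → blocked by [21,26]×[12,17], reject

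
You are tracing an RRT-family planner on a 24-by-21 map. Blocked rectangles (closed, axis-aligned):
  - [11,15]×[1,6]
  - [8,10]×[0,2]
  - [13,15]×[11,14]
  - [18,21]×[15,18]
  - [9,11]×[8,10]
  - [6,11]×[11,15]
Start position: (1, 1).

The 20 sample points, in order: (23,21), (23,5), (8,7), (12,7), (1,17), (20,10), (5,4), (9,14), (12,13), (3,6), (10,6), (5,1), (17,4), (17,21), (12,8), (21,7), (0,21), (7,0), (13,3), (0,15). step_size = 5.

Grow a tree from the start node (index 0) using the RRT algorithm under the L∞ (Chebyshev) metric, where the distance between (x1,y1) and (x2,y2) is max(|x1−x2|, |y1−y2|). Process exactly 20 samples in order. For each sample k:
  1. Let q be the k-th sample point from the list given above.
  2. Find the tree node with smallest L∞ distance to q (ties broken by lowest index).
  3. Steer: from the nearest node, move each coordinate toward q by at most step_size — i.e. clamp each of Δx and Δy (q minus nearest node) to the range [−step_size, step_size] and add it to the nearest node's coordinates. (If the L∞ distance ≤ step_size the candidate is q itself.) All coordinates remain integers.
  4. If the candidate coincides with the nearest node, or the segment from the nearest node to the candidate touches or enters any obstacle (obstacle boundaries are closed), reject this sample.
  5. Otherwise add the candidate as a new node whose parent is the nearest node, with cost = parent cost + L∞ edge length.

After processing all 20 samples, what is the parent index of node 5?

1. q=(23,21) nearest=0 d=22 new=(6,6) → add node 1 parent=0 cost=5
2. q=(23,5) nearest=1 d=17 new=(11,5) → blocked by [11,15]×[1,6], reject
3. q=(8,7) nearest=1 d=2 new=(8,7) → add node 2 parent=1 cost=7
4. q=(12,7) nearest=2 d=4 new=(12,7) → add node 3 parent=2 cost=11
5. q=(1,17) nearest=2 d=10 new=(3,12) → add node 4 parent=2 cost=12
6. q=(20,10) nearest=3 d=8 new=(17,10) → add node 5 parent=3 cost=16
7. q=(5,4) nearest=1 d=2 new=(5,4) → add node 6 parent=1 cost=7
8. q=(9,14) nearest=4 d=6 new=(8,14) → blocked by [6,11]×[11,15], reject
9. q=(12,13) nearest=5 d=5 new=(12,13) → blocked by [13,15]×[11,14], reject
10. q=(3,6) nearest=6 d=2 new=(3,6) → add node 7 parent=6 cost=9
11. q=(10,6) nearest=2 d=2 new=(10,6) → add node 8 parent=2 cost=9
12. q=(5,1) nearest=6 d=3 new=(5,1) → add node 9 parent=6 cost=10
13. q=(17,4) nearest=3 d=5 new=(17,4) → blocked by [11,15]×[1,6], reject
14. q=(17,21) nearest=5 d=11 new=(17,15) → add node 10 parent=5 cost=21
15. q=(12,8) nearest=3 d=1 new=(12,8) → add node 11 parent=3 cost=12
16. q=(21,7) nearest=5 d=4 new=(21,7) → add node 12 parent=5 cost=20
17. q=(0,21) nearest=4 d=9 new=(0,17) → add node 13 parent=4 cost=17
18. q=(7,0) nearest=9 d=2 new=(7,0) → add node 14 parent=9 cost=12
19. q=(13,3) nearest=8 d=3 new=(13,3) → blocked by [11,15]×[1,6], reject
20. q=(0,15) nearest=13 d=2 new=(0,15) → add node 15 parent=13 cost=19

Parent of node 5: 3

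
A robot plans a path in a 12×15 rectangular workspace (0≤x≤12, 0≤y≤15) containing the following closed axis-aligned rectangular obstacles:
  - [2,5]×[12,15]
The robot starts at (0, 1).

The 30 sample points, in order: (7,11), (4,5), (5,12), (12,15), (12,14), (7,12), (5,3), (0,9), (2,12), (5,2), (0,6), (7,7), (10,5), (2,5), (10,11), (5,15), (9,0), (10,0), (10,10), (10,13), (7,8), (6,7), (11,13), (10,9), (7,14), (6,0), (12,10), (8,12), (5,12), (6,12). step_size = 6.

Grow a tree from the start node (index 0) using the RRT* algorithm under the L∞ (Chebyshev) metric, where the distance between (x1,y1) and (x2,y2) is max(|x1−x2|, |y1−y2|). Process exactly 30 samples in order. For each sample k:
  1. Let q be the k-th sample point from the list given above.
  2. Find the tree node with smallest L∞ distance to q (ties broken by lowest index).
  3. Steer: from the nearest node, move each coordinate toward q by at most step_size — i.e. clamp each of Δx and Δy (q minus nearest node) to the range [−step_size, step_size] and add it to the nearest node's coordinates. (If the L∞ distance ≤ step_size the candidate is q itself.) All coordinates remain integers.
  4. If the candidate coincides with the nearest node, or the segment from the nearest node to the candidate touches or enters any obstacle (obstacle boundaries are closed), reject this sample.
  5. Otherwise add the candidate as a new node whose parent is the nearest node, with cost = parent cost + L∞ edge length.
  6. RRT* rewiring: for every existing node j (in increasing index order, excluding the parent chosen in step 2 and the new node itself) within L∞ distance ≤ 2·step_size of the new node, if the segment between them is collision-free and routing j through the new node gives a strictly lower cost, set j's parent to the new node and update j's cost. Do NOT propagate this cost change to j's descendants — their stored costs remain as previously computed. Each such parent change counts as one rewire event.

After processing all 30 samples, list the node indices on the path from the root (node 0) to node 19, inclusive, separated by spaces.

Path: 0 1 3 19

1. q=(7,11) nearest=0 d=10 new=(6,7) → add node 1 parent=0 cost=6
2. q=(4,5) nearest=1 d=2 new=(4,5) → add node 2 parent=1 cost=8
3. q=(5,12) nearest=1 d=5 new=(5,12) → blocked by [2,5]×[12,15], reject
4. q=(12,15) nearest=1 d=8 new=(12,13) → add node 3 parent=1 cost=12
5. q=(12,14) nearest=3 d=1 new=(12,14) → add node 4 parent=3 cost=13
6. q=(7,12) nearest=1 d=5 new=(7,12) → add node 5 parent=1 cost=11
7. q=(5,3) nearest=2 d=2 new=(5,3) → add node 6 parent=2 cost=10
8. q=(0,9) nearest=2 d=4 new=(0,9) → add node 7 parent=2 cost=12
9. q=(2,12) nearest=7 d=3 new=(2,12) → blocked by [2,5]×[12,15], reject
10. q=(5,2) nearest=6 d=1 new=(5,2) → add node 8 parent=6 cost=11
11. q=(0,6) nearest=7 d=3 new=(0,6) → add node 9 parent=7 cost=15
12. q=(7,7) nearest=1 d=1 new=(7,7) → add node 10 parent=1 cost=7; rewire 9→10 (14<15)
13. q=(10,5) nearest=10 d=3 new=(10,5) → add node 11 parent=10 cost=10
14. q=(2,5) nearest=2 d=2 new=(2,5) → add node 12 parent=2 cost=10; rewire 9→12 (12<14)
15. q=(10,11) nearest=3 d=2 new=(10,11) → add node 13 parent=3 cost=14
16. q=(5,15) nearest=5 d=3 new=(5,15) → blocked by [2,5]×[12,15], reject
17. q=(9,0) nearest=6 d=4 new=(9,0) → add node 14 parent=6 cost=14
18. q=(10,0) nearest=14 d=1 new=(10,0) → add node 15 parent=14 cost=15
19. q=(10,10) nearest=13 d=1 new=(10,10) → add node 16 parent=13 cost=15
20. q=(10,13) nearest=3 d=2 new=(10,13) → add node 17 parent=3 cost=14
21. q=(7,8) nearest=1 d=1 new=(7,8) → add node 18 parent=1 cost=7; rewire 13→18 (10<14); rewire 16→18 (10<15); rewire 17→18 (12<14)
22. q=(6,7) nearest=1 d=0 → coincident, reject
23. q=(11,13) nearest=3 d=1 new=(11,13) → add node 19 parent=3 cost=13
24. q=(10,9) nearest=16 d=1 new=(10,9) → add node 20 parent=16 cost=11
25. q=(7,14) nearest=5 d=2 new=(7,14) → add node 21 parent=5 cost=13
26. q=(6,0) nearest=8 d=2 new=(6,0) → add node 22 parent=8 cost=13
27. q=(12,10) nearest=13 d=2 new=(12,10) → add node 23 parent=13 cost=12
28. q=(8,12) nearest=5 d=1 new=(8,12) → add node 24 parent=5 cost=12
29. q=(5,12) nearest=5 d=2 new=(5,12) → blocked by [2,5]×[12,15], reject
30. q=(6,12) nearest=5 d=1 new=(6,12) → add node 25 parent=5 cost=12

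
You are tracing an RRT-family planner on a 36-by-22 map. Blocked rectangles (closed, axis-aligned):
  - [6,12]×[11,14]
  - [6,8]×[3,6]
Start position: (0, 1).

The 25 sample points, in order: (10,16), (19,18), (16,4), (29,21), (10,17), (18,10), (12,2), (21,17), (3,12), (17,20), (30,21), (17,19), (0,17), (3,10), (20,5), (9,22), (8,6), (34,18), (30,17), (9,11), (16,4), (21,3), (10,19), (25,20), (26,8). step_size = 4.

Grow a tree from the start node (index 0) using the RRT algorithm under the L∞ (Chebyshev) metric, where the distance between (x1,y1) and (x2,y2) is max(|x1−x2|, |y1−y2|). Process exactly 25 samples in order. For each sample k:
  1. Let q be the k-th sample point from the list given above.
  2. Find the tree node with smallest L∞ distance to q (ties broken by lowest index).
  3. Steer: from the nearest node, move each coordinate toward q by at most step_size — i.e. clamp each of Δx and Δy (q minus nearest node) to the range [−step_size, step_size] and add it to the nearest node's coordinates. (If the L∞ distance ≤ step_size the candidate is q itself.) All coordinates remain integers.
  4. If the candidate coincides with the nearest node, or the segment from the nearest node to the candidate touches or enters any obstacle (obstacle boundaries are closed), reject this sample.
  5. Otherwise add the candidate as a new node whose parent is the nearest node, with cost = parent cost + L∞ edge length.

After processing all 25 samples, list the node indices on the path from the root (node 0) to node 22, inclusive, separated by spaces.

Path: 0 1 2 3 4 14 19 22

1. q=(10,16) nearest=0 d=15 new=(4,5) → add node 1 parent=0 cost=4
2. q=(19,18) nearest=1 d=15 new=(8,9) → add node 2 parent=1 cost=8
3. q=(16,4) nearest=2 d=8 new=(12,5) → add node 3 parent=2 cost=12
4. q=(29,21) nearest=3 d=17 new=(16,9) → add node 4 parent=3 cost=16
5. q=(10,17) nearest=2 d=8 new=(10,13) → blocked by [6,12]×[11,14], reject
6. q=(18,10) nearest=4 d=2 new=(18,10) → add node 5 parent=4 cost=18
7. q=(12,2) nearest=3 d=3 new=(12,2) → add node 6 parent=3 cost=15
8. q=(21,17) nearest=5 d=7 new=(21,14) → add node 7 parent=5 cost=22
9. q=(3,12) nearest=2 d=5 new=(4,12) → add node 8 parent=2 cost=12
10. q=(17,20) nearest=7 d=6 new=(17,18) → add node 9 parent=7 cost=26
11. q=(30,21) nearest=7 d=9 new=(25,18) → add node 10 parent=7 cost=26
12. q=(17,19) nearest=9 d=1 new=(17,19) → add node 11 parent=9 cost=27
13. q=(0,17) nearest=8 d=5 new=(0,16) → add node 12 parent=8 cost=16
14. q=(3,10) nearest=8 d=2 new=(3,10) → add node 13 parent=8 cost=14
15. q=(20,5) nearest=4 d=4 new=(20,5) → add node 14 parent=4 cost=20
16. q=(9,22) nearest=9 d=8 new=(13,22) → add node 15 parent=9 cost=30
17. q=(8,6) nearest=2 d=3 new=(8,6) → blocked by [6,8]×[3,6], reject
18. q=(34,18) nearest=10 d=9 new=(29,18) → add node 16 parent=10 cost=30
19. q=(30,17) nearest=16 d=1 new=(30,17) → add node 17 parent=16 cost=31
20. q=(9,11) nearest=2 d=2 new=(9,11) → blocked by [6,12]×[11,14], reject
21. q=(16,4) nearest=3 d=4 new=(16,4) → add node 18 parent=3 cost=16
22. q=(21,3) nearest=14 d=2 new=(21,3) → add node 19 parent=14 cost=22
23. q=(10,19) nearest=15 d=3 new=(10,19) → add node 20 parent=15 cost=33
24. q=(25,20) nearest=10 d=2 new=(25,20) → add node 21 parent=10 cost=28
25. q=(26,8) nearest=19 d=5 new=(25,7) → add node 22 parent=19 cost=26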